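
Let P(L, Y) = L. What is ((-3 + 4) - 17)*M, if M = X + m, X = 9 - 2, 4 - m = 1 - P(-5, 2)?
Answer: -80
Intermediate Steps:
m = -2 (m = 4 - (1 - 1*(-5)) = 4 - (1 + 5) = 4 - 1*6 = 4 - 6 = -2)
X = 7
M = 5 (M = 7 - 2 = 5)
((-3 + 4) - 17)*M = ((-3 + 4) - 17)*5 = (1 - 17)*5 = -16*5 = -80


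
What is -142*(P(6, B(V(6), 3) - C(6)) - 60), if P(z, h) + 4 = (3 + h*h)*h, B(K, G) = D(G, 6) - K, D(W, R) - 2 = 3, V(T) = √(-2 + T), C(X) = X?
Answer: 14200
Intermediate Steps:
D(W, R) = 5 (D(W, R) = 2 + 3 = 5)
B(K, G) = 5 - K
P(z, h) = -4 + h*(3 + h²) (P(z, h) = -4 + (3 + h*h)*h = -4 + (3 + h²)*h = -4 + h*(3 + h²))
-142*(P(6, B(V(6), 3) - C(6)) - 60) = -142*((-4 + ((5 - √(-2 + 6)) - 1*6)³ + 3*((5 - √(-2 + 6)) - 1*6)) - 60) = -142*((-4 + ((5 - √4) - 6)³ + 3*((5 - √4) - 6)) - 60) = -142*((-4 + ((5 - 1*2) - 6)³ + 3*((5 - 1*2) - 6)) - 60) = -142*((-4 + ((5 - 2) - 6)³ + 3*((5 - 2) - 6)) - 60) = -142*((-4 + (3 - 6)³ + 3*(3 - 6)) - 60) = -142*((-4 + (-3)³ + 3*(-3)) - 60) = -142*((-4 - 27 - 9) - 60) = -142*(-40 - 60) = -142*(-100) = 14200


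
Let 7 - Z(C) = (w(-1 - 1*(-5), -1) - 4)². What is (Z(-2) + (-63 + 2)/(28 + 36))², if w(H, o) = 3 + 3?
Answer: 17161/4096 ≈ 4.1897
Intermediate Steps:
w(H, o) = 6
Z(C) = 3 (Z(C) = 7 - (6 - 4)² = 7 - 1*2² = 7 - 1*4 = 7 - 4 = 3)
(Z(-2) + (-63 + 2)/(28 + 36))² = (3 + (-63 + 2)/(28 + 36))² = (3 - 61/64)² = (131/64)² = 17161/4096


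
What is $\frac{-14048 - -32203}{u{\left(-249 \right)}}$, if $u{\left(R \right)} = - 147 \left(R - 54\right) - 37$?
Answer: $\frac{18155}{44504} \approx 0.40794$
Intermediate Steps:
$u{\left(R \right)} = 7901 - 147 R$ ($u{\left(R \right)} = - 147 \left(-54 + R\right) - 37 = \left(7938 - 147 R\right) - 37 = 7901 - 147 R$)
$\frac{-14048 - -32203}{u{\left(-249 \right)}} = \frac{-14048 - -32203}{7901 - -36603} = \frac{-14048 + 32203}{7901 + 36603} = \frac{18155}{44504}$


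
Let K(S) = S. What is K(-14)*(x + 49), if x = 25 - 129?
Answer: 770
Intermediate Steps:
x = -104
K(-14)*(x + 49) = -14*(-104 + 49) = -14*(-55) = 770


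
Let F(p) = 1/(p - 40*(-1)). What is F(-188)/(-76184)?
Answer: 1/11275232 ≈ 8.8690e-8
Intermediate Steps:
F(p) = 1/(40 + p) (F(p) = 1/(p + 40) = 1/(40 + p))
F(-188)/(-76184) = 1/((40 - 188)*(-76184)) = -1/76184/(-148) = -1/148*(-1/76184) = 1/11275232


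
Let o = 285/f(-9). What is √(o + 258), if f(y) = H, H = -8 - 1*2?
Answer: 3*√102/2 ≈ 15.149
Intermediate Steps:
H = -10 (H = -8 - 2 = -10)
f(y) = -10
o = -57/2 (o = 285/(-10) = 285*(-⅒) = -57/2 ≈ -28.500)
√(o + 258) = √(-57/2 + 258) = √(459/2) = 3*√102/2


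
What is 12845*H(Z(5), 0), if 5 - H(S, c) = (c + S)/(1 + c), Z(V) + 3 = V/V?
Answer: 89915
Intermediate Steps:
Z(V) = -2 (Z(V) = -3 + V/V = -3 + 1 = -2)
H(S, c) = 5 - (S + c)/(1 + c) (H(S, c) = 5 - (c + S)/(1 + c) = 5 - (S + c)/(1 + c))
12845*H(Z(5), 0) = 12845*((5 - 1*(-2) + 4*0)/(1 + 0)) = 12845*((5 + 2 + 0)/1) = 12845*(1*7) = 12845*7 = 89915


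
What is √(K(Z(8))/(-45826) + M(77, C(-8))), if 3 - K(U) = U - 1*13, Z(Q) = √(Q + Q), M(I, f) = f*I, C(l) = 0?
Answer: I*√137478/22913 ≈ 0.016182*I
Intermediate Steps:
M(I, f) = I*f
Z(Q) = √2*√Q (Z(Q) = √(2*Q) = √2*√Q)
K(U) = 16 - U (K(U) = 3 - (U - 1*13) = 3 - (U - 13) = 3 - (-13 + U) = 3 + (13 - U) = 16 - U)
√(K(Z(8))/(-45826) + M(77, C(-8))) = √((16 - √2*√8)/(-45826) + 77*0) = √((16 - √2*2*√2)*(-1/45826) + 0) = √((16 - 1*4)*(-1/45826) + 0) = √((16 - 4)*(-1/45826) + 0) = √(12*(-1/45826) + 0) = √(-6/22913 + 0) = √(-6/22913) = I*√137478/22913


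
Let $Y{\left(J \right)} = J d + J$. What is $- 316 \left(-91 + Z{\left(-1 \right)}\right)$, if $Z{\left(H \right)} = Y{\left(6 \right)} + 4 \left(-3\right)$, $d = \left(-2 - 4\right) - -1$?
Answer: $40132$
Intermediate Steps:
$d = -5$ ($d = \left(-2 - 4\right) + 1 = -6 + 1 = -5$)
$Y{\left(J \right)} = - 4 J$ ($Y{\left(J \right)} = J \left(-5\right) + J = - 5 J + J = - 4 J$)
$Z{\left(H \right)} = -36$ ($Z{\left(H \right)} = \left(-4\right) 6 + 4 \left(-3\right) = -24 - 12 = -36$)
$- 316 \left(-91 + Z{\left(-1 \right)}\right) = - 316 \left(-91 - 36\right) = \left(-316\right) \left(-127\right) = 40132$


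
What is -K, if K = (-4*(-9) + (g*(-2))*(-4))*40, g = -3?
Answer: -480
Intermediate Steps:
K = 480 (K = (-4*(-9) - 3*(-2)*(-4))*40 = (36 + 6*(-4))*40 = (36 - 24)*40 = 12*40 = 480)
-K = -1*480 = -480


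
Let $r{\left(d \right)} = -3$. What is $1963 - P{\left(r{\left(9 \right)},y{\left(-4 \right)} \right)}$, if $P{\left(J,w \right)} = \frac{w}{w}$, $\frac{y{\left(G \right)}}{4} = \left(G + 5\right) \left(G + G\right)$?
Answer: $1962$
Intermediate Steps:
$y{\left(G \right)} = 8 G \left(5 + G\right)$ ($y{\left(G \right)} = 4 \left(G + 5\right) \left(G + G\right) = 4 \left(5 + G\right) 2 G = 4 \cdot 2 G \left(5 + G\right) = 8 G \left(5 + G\right)$)
$P{\left(J,w \right)} = 1$
$1963 - P{\left(r{\left(9 \right)},y{\left(-4 \right)} \right)} = 1963 - 1 = 1962$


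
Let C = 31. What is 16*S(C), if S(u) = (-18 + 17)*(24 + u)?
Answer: -880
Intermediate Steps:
S(u) = -24 - u (S(u) = -(24 + u) = -24 - u)
16*S(C) = 16*(-24 - 1*31) = 16*(-24 - 31) = 16*(-55) = -880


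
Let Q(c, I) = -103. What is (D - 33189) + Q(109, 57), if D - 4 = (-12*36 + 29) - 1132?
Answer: -34823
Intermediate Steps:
D = -1531 (D = 4 + ((-12*36 + 29) - 1132) = 4 + ((-432 + 29) - 1132) = 4 + (-403 - 1132) = 4 - 1535 = -1531)
(D - 33189) + Q(109, 57) = (-1531 - 33189) - 103 = -34720 - 103 = -34823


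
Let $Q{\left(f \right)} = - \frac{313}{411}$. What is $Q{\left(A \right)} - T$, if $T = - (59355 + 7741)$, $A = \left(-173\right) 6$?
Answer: $\frac{27576143}{411} \approx 67095.0$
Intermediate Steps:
$A = -1038$
$Q{\left(f \right)} = - \frac{313}{411}$ ($Q{\left(f \right)} = \left(-313\right) \frac{1}{411} = - \frac{313}{411}$)
$T = -67096$ ($T = \left(-1\right) 67096 = -67096$)
$Q{\left(A \right)} - T = - \frac{313}{411} - -67096 = - \frac{313}{411} + 67096 = \frac{27576143}{411}$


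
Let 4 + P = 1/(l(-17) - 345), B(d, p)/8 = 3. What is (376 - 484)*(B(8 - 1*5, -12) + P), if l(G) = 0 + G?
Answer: -390906/181 ≈ -2159.7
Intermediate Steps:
B(d, p) = 24 (B(d, p) = 8*3 = 24)
l(G) = G
P = -1449/362 (P = -4 + 1/(-17 - 345) = -4 + 1/(-362) = -4 - 1/362 = -1449/362 ≈ -4.0028)
(376 - 484)*(B(8 - 1*5, -12) + P) = (376 - 484)*(24 - 1449/362) = -108*7239/362 = -390906/181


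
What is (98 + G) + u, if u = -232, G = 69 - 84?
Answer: -149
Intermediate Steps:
G = -15
(98 + G) + u = (98 - 15) - 232 = 83 - 232 = -149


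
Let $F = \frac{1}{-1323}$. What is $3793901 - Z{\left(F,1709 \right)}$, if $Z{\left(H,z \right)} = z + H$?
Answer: $\frac{5017070017}{1323} \approx 3.7922 \cdot 10^{6}$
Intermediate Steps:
$F = - \frac{1}{1323} \approx -0.00075586$
$Z{\left(H,z \right)} = H + z$
$3793901 - Z{\left(F,1709 \right)} = 3793901 - \left(- \frac{1}{1323} + 1709\right) = 3793901 - \frac{2261006}{1323} = \frac{5017070017}{1323}$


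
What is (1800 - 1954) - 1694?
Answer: -1848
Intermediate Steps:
(1800 - 1954) - 1694 = -154 - 1694 = -1848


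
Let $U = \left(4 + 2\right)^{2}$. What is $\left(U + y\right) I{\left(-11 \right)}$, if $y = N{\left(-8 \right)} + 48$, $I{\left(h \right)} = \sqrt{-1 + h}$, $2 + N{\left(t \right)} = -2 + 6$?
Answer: $172 i \sqrt{3} \approx 297.91 i$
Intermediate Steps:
$N{\left(t \right)} = 2$ ($N{\left(t \right)} = -2 + \left(-2 + 6\right) = -2 + 4 = 2$)
$U = 36$ ($U = 6^{2} = 36$)
$y = 50$ ($y = 2 + 48 = 50$)
$\left(U + y\right) I{\left(-11 \right)} = \left(36 + 50\right) \sqrt{-1 - 11} = 86 \sqrt{-12} = 86 \cdot 2 i \sqrt{3} = 172 i \sqrt{3}$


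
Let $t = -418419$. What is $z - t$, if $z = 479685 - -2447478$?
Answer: $3345582$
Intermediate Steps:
$z = 2927163$ ($z = 479685 + 2447478 = 2927163$)
$z - t = 2927163 - -418419 = 2927163 + 418419 = 3345582$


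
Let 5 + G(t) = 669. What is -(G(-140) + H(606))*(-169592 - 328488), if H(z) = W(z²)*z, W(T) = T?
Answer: 110845552294400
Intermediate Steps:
G(t) = 664 (G(t) = -5 + 669 = 664)
H(z) = z³ (H(z) = z²*z = z³)
-(G(-140) + H(606))*(-169592 - 328488) = -(664 + 606³)*(-169592 - 328488) = -(664 + 222545016)*(-498080) = -222545680*(-498080) = -1*(-110845552294400) = 110845552294400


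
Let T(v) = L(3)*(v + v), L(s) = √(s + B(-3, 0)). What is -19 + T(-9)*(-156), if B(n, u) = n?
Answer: -19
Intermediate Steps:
L(s) = √(-3 + s) (L(s) = √(s - 3) = √(-3 + s))
T(v) = 0 (T(v) = √(-3 + 3)*(v + v) = √0*(2*v) = 0*(2*v) = 0)
-19 + T(-9)*(-156) = -19 + 0*(-156) = -19 + 0 = -19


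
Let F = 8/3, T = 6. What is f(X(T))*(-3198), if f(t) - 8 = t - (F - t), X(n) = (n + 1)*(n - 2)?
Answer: -196144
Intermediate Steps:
F = 8/3 (F = 8*(⅓) = 8/3 ≈ 2.6667)
X(n) = (1 + n)*(-2 + n)
f(t) = 16/3 + 2*t (f(t) = 8 + (t - (8/3 - t)) = 8 + (t + (-8/3 + t)) = 8 + (-8/3 + 2*t) = 16/3 + 2*t)
f(X(T))*(-3198) = (16/3 + 2*(-2 + 6² - 1*6))*(-3198) = (16/3 + 2*(-2 + 36 - 6))*(-3198) = (16/3 + 2*28)*(-3198) = (16/3 + 56)*(-3198) = (184/3)*(-3198) = -196144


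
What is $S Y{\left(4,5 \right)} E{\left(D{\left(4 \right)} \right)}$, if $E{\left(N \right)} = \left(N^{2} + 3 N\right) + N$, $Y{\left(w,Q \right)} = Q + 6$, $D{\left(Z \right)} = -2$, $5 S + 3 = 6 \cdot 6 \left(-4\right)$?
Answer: $\frac{6468}{5} \approx 1293.6$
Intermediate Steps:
$S = - \frac{147}{5}$ ($S = - \frac{3}{5} + \frac{6 \cdot 6 \left(-4\right)}{5} = - \frac{3}{5} + \frac{36 \left(-4\right)}{5} = - \frac{3}{5} + \frac{1}{5} \left(-144\right) = - \frac{3}{5} - \frac{144}{5} = - \frac{147}{5} \approx -29.4$)
$Y{\left(w,Q \right)} = 6 + Q$
$E{\left(N \right)} = N^{2} + 4 N$
$S Y{\left(4,5 \right)} E{\left(D{\left(4 \right)} \right)} = - \frac{147 \left(6 + 5\right)}{5} \left(- 2 \left(4 - 2\right)\right) = \left(- \frac{147}{5}\right) 11 \left(\left(-2\right) 2\right) = \left(- \frac{1617}{5}\right) \left(-4\right) = \frac{6468}{5}$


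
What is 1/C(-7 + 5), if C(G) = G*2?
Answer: -¼ ≈ -0.25000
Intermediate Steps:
C(G) = 2*G
1/C(-7 + 5) = 1/(2*(-7 + 5)) = 1/(2*(-2)) = 1/(-4) = -¼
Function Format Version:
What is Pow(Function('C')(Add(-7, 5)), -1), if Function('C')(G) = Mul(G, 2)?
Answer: Rational(-1, 4) ≈ -0.25000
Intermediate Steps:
Function('C')(G) = Mul(2, G)
Pow(Function('C')(Add(-7, 5)), -1) = Pow(Mul(2, Add(-7, 5)), -1) = Pow(Mul(2, -2), -1) = Pow(-4, -1) = Rational(-1, 4)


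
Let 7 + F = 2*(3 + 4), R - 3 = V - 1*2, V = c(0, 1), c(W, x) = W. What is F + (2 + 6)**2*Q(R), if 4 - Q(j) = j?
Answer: 199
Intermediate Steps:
V = 0
R = 1 (R = 3 + (0 - 1*2) = 3 + (0 - 2) = 3 - 2 = 1)
Q(j) = 4 - j
F = 7 (F = -7 + 2*(3 + 4) = -7 + 2*7 = -7 + 14 = 7)
F + (2 + 6)**2*Q(R) = 7 + (2 + 6)**2*(4 - 1*1) = 7 + 8**2*(4 - 1) = 7 + 64*3 = 7 + 192 = 199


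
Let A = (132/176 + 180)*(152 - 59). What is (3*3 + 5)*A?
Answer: 470673/2 ≈ 2.3534e+5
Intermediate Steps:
A = 67239/4 (A = (132*(1/176) + 180)*93 = (¾ + 180)*93 = (723/4)*93 = 67239/4 ≈ 16810.)
(3*3 + 5)*A = (3*3 + 5)*(67239/4) = (9 + 5)*(67239/4) = 14*(67239/4) = 470673/2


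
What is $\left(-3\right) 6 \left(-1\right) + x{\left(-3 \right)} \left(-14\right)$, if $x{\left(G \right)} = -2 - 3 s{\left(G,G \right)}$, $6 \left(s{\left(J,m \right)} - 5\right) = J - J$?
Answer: $256$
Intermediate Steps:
$s{\left(J,m \right)} = 5$ ($s{\left(J,m \right)} = 5 + \frac{J - J}{6} = 5 + \frac{1}{6} \cdot 0 = 5 + 0 = 5$)
$x{\left(G \right)} = -17$ ($x{\left(G \right)} = -2 - 15 = -17$)
$\left(-3\right) 6 \left(-1\right) + x{\left(-3 \right)} \left(-14\right) = \left(-3\right) 6 \left(-1\right) - -238 = \left(-18\right) \left(-1\right) + 238 = 18 + 238 = 256$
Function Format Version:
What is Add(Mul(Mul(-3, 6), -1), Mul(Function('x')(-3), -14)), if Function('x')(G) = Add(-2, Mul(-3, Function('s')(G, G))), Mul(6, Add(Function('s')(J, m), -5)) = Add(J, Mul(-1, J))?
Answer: 256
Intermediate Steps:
Function('s')(J, m) = 5 (Function('s')(J, m) = Add(5, Mul(Rational(1, 6), Add(J, Mul(-1, J)))) = Add(5, Mul(Rational(1, 6), 0)) = Add(5, 0) = 5)
Function('x')(G) = -17 (Function('x')(G) = Add(-2, Mul(-3, 5)) = Add(-2, -15) = -17)
Add(Mul(Mul(-3, 6), -1), Mul(Function('x')(-3), -14)) = Add(Mul(Mul(-3, 6), -1), Mul(-17, -14)) = Add(Mul(-18, -1), 238) = Add(18, 238) = 256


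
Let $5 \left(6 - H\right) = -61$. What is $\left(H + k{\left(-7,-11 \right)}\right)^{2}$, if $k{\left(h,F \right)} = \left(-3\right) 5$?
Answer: $\frac{256}{25} \approx 10.24$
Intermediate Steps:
$k{\left(h,F \right)} = -15$
$H = \frac{91}{5}$ ($H = 6 - - \frac{61}{5} = 6 + \frac{61}{5} = \frac{91}{5} \approx 18.2$)
$\left(H + k{\left(-7,-11 \right)}\right)^{2} = \left(\frac{91}{5} - 15\right)^{2} = \left(\frac{16}{5}\right)^{2} = \frac{256}{25}$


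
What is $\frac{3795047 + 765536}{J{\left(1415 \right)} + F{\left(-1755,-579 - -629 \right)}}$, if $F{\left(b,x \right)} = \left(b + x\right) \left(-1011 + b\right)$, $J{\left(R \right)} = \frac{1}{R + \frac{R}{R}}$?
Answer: $\frac{6457785528}{6677898481} \approx 0.96704$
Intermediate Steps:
$J{\left(R \right)} = \frac{1}{1 + R}$ ($J{\left(R \right)} = \frac{1}{R + 1} = \frac{1}{1 + R}$)
$F{\left(b,x \right)} = \left(-1011 + b\right) \left(b + x\right)$
$\frac{3795047 + 765536}{J{\left(1415 \right)} + F{\left(-1755,-579 - -629 \right)}} = \frac{3795047 + 765536}{\frac{1}{1 + 1415} - \left(-1774305 - 3080025 + 2766 \left(-579 - -629\right)\right)} = \frac{4560583}{\frac{1}{1416} + \left(3080025 + 1774305 - 1011 \left(-579 + 629\right) - 1755 \left(-579 + 629\right)\right)} = \frac{4560583}{\frac{1}{1416} + \left(3080025 + 1774305 - 50550 - 87750\right)} = \frac{4560583}{\frac{1}{1416} + 4716030} = \frac{4560583}{\frac{6677898481}{1416}} = 4560583 \cdot \frac{1416}{6677898481} = \frac{6457785528}{6677898481}$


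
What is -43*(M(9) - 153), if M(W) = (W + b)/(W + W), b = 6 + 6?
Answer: 39173/6 ≈ 6528.8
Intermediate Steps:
b = 12
M(W) = (12 + W)/(2*W) (M(W) = (W + 12)/(W + W) = (12 + W)/((2*W)) = (12 + W)*(1/(2*W)) = (12 + W)/(2*W))
-43*(M(9) - 153) = -43*((1/2)*(12 + 9)/9 - 153) = -43*((1/2)*(1/9)*21 - 153) = -43*(7/6 - 153) = -43*(-911/6) = 39173/6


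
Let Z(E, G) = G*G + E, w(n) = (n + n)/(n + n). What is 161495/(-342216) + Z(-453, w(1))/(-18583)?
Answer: -2846379953/6359399928 ≈ -0.44759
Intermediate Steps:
w(n) = 1 (w(n) = (2*n)/((2*n)) = (2*n)*(1/(2*n)) = 1)
Z(E, G) = E + G² (Z(E, G) = G² + E = E + G²)
161495/(-342216) + Z(-453, w(1))/(-18583) = 161495/(-342216) + (-453 + 1²)/(-18583) = 161495*(-1/342216) + (-453 + 1)*(-1/18583) = -161495/342216 - 452*(-1/18583) = -161495/342216 + 452/18583 = -2846379953/6359399928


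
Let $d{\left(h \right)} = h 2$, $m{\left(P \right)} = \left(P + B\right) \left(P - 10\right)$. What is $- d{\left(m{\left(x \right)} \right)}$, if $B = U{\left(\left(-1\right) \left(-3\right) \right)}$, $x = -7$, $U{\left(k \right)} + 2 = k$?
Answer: $-204$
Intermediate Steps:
$U{\left(k \right)} = -2 + k$
$B = 1$ ($B = -2 - -3 = -2 + 3 = 1$)
$m{\left(P \right)} = \left(1 + P\right) \left(-10 + P\right)$ ($m{\left(P \right)} = \left(P + 1\right) \left(P - 10\right) = \left(1 + P\right) \left(-10 + P\right)$)
$d{\left(h \right)} = 2 h$
$- d{\left(m{\left(x \right)} \right)} = - 2 \left(-10 + \left(-7\right)^{2} - -63\right) = - 2 \left(-10 + 49 + 63\right) = - 2 \cdot 102 = \left(-1\right) 204 = -204$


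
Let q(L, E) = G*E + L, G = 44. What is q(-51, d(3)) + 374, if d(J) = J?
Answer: 455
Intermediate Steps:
q(L, E) = L + 44*E (q(L, E) = 44*E + L = L + 44*E)
q(-51, d(3)) + 374 = (-51 + 44*3) + 374 = (-51 + 132) + 374 = 81 + 374 = 455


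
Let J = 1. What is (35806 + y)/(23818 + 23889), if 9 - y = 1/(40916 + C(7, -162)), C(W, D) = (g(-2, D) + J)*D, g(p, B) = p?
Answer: 1471208569/1959708146 ≈ 0.75073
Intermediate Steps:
C(W, D) = -D (C(W, D) = (-2 + 1)*D = -D)
y = 369701/41078 (y = 9 - 1/(40916 - 1*(-162)) = 9 - 1/(40916 + 162) = 9 - 1/41078 = 369701/41078 ≈ 9.0000)
(35806 + y)/(23818 + 23889) = (35806 + 369701/41078)/(23818 + 23889) = (1471208569/41078)/47707 = (1471208569/41078)*(1/47707) = 1471208569/1959708146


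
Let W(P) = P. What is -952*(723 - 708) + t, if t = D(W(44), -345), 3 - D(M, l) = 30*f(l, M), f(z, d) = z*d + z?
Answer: 451473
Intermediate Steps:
f(z, d) = z + d*z (f(z, d) = d*z + z = z + d*z)
D(M, l) = 3 - 30*l*(1 + M)
t = 465753 (t = 3 - 30*(-345)*(1 + 44) = 3 - 30*(-345)*45 = 3 + 465750 = 465753)
-952*(723 - 708) + t = -952*(723 - 708) + 465753 = -952*15 + 465753 = -14280 + 465753 = 451473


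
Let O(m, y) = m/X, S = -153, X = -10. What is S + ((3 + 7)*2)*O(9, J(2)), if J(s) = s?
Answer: -171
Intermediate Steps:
O(m, y) = -m/10 (O(m, y) = m/(-10) = m*(-⅒) = -m/10)
S + ((3 + 7)*2)*O(9, J(2)) = -153 + ((3 + 7)*2)*(-⅒*9) = -153 + (10*2)*(-9/10) = -153 + 20*(-9/10) = -153 - 18 = -171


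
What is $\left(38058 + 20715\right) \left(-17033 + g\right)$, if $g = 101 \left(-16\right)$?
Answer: $-1096057677$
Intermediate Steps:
$g = -1616$
$\left(38058 + 20715\right) \left(-17033 + g\right) = \left(38058 + 20715\right) \left(-17033 - 1616\right) = 58773 \left(-18649\right) = -1096057677$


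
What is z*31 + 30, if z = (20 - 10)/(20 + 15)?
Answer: 272/7 ≈ 38.857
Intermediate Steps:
z = 2/7 (z = 10/35 = 10*(1/35) = 2/7 ≈ 0.28571)
z*31 + 30 = (2/7)*31 + 30 = 62/7 + 30 = 272/7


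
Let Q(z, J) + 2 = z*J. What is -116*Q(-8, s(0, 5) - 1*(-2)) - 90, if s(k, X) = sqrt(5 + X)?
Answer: 1998 + 928*sqrt(10) ≈ 4932.6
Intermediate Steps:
Q(z, J) = -2 + J*z (Q(z, J) = -2 + z*J = -2 + J*z)
-116*Q(-8, s(0, 5) - 1*(-2)) - 90 = -116*(-2 + (sqrt(5 + 5) - 1*(-2))*(-8)) - 90 = -116*(-2 + (sqrt(10) + 2)*(-8)) - 90 = -116*(-2 + (2 + sqrt(10))*(-8)) - 90 = -116*(-2 + (-16 - 8*sqrt(10))) - 90 = -116*(-18 - 8*sqrt(10)) - 90 = (2088 + 928*sqrt(10)) - 90 = 1998 + 928*sqrt(10)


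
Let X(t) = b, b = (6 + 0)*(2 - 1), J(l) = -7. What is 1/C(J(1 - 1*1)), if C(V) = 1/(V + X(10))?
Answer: -1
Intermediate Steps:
b = 6 (b = 6*1 = 6)
X(t) = 6
C(V) = 1/(6 + V) (C(V) = 1/(V + 6) = 1/(6 + V))
1/C(J(1 - 1*1)) = 1/(1/(6 - 7)) = 1/(1/(-1)) = 1/(-1) = -1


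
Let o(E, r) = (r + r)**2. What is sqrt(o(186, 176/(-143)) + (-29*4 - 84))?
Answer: 2*I*sqrt(8194)/13 ≈ 13.926*I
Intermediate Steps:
o(E, r) = 4*r**2 (o(E, r) = (2*r)**2 = 4*r**2)
sqrt(o(186, 176/(-143)) + (-29*4 - 84)) = sqrt(4*(176/(-143))**2 + (-29*4 - 84)) = sqrt(4*(176*(-1/143))**2 + (-116 - 84)) = sqrt(4*(-16/13)**2 - 200) = sqrt(4*(256/169) - 200) = sqrt(1024/169 - 200) = sqrt(-32776/169) = 2*I*sqrt(8194)/13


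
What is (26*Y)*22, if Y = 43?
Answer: 24596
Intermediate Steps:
(26*Y)*22 = (26*43)*22 = 1118*22 = 24596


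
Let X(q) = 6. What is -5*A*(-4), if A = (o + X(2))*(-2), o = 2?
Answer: -320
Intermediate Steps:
A = -16 (A = (2 + 6)*(-2) = 8*(-2) = -16)
-5*A*(-4) = -5*(-16)*(-4) = 80*(-4) = -320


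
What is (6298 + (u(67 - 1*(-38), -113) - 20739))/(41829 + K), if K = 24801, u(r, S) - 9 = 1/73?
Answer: -210707/972798 ≈ -0.21660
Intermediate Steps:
u(r, S) = 658/73 (u(r, S) = 9 + 1/73 = 658/73)
(6298 + (u(67 - 1*(-38), -113) - 20739))/(41829 + K) = (6298 + (658/73 - 20739))/(41829 + 24801) = (6298 - 1513289/73)/66630 = -1053535/73*1/66630 = -210707/972798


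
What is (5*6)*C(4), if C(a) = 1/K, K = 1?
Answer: 30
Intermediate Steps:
C(a) = 1 (C(a) = 1/1 = 1)
(5*6)*C(4) = (5*6)*1 = 30*1 = 30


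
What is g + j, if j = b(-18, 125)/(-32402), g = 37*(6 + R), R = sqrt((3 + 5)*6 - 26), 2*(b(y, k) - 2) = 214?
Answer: 7193135/32402 + 37*sqrt(22) ≈ 395.54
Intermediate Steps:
b(y, k) = 109 (b(y, k) = 2 + (1/2)*214 = 2 + 107 = 109)
R = sqrt(22) (R = sqrt(8*6 - 26) = sqrt(48 - 26) = sqrt(22) ≈ 4.6904)
g = 222 + 37*sqrt(22) (g = 37*(6 + sqrt(22)) = 222 + 37*sqrt(22) ≈ 395.55)
j = -109/32402 (j = 109/(-32402) = 109*(-1/32402) = -109/32402 ≈ -0.0033640)
g + j = (222 + 37*sqrt(22)) - 109/32402 = 7193135/32402 + 37*sqrt(22)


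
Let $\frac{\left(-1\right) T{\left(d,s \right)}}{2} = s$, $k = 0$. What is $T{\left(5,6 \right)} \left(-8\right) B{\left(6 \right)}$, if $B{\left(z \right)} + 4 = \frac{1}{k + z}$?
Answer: $-368$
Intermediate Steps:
$T{\left(d,s \right)} = - 2 s$
$B{\left(z \right)} = -4 + \frac{1}{z}$ ($B{\left(z \right)} = -4 + \frac{1}{0 + z} = -4 + \frac{1}{z}$)
$T{\left(5,6 \right)} \left(-8\right) B{\left(6 \right)} = \left(-2\right) 6 \left(-8\right) \left(-4 + \frac{1}{6}\right) = \left(-12\right) \left(-8\right) \left(-4 + \frac{1}{6}\right) = 96 \left(- \frac{23}{6}\right) = -368$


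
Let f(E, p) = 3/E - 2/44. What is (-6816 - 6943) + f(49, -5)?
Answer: -14832185/1078 ≈ -13759.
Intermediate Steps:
f(E, p) = -1/22 + 3/E (f(E, p) = 3/E - 2*1/44 = 3/E - 1/22 = -1/22 + 3/E)
(-6816 - 6943) + f(49, -5) = (-6816 - 6943) + (1/22)*(66 - 1*49)/49 = -13759 + (1/22)*(1/49)*(66 - 49) = -13759 + (1/22)*(1/49)*17 = -13759 + 17/1078 = -14832185/1078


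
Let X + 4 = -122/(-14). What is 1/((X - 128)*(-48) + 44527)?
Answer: 7/353113 ≈ 1.9824e-5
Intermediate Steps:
X = 33/7 (X = -4 - 122/(-14) = -4 - 122*(-1/14) = -4 + 61/7 = 33/7 ≈ 4.7143)
1/((X - 128)*(-48) + 44527) = 1/((33/7 - 128)*(-48) + 44527) = 1/(-863/7*(-48) + 44527) = 1/(41424/7 + 44527) = 1/(353113/7) = 7/353113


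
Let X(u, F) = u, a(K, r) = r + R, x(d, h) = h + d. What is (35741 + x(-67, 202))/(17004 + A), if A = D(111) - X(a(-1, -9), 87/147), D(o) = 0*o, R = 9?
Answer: 8969/4251 ≈ 2.1099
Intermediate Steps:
x(d, h) = d + h
a(K, r) = 9 + r (a(K, r) = r + 9 = 9 + r)
D(o) = 0
A = 0 (A = 0 - (9 - 9) = 0 - 1*0 = 0 + 0 = 0)
(35741 + x(-67, 202))/(17004 + A) = (35741 + (-67 + 202))/(17004 + 0) = (35741 + 135)/17004 = 35876*(1/17004) = 8969/4251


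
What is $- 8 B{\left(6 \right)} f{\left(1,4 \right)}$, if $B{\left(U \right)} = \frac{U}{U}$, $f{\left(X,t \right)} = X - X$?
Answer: $0$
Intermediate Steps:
$f{\left(X,t \right)} = 0$
$B{\left(U \right)} = 1$
$- 8 B{\left(6 \right)} f{\left(1,4 \right)} = \left(-8\right) 1 \cdot 0 = \left(-8\right) 0 = 0$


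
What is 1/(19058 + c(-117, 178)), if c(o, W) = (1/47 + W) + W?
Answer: 47/912459 ≈ 5.1509e-5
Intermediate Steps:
c(o, W) = 1/47 + 2*W (c(o, W) = (1/47 + W) + W = 1/47 + 2*W)
1/(19058 + c(-117, 178)) = 1/(19058 + (1/47 + 2*178)) = 1/(19058 + (1/47 + 356)) = 1/(19058 + 16733/47) = 1/(912459/47) = 47/912459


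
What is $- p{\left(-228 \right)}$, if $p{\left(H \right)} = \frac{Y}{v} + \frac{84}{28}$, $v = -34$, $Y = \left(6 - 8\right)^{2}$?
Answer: $- \frac{49}{17} \approx -2.8824$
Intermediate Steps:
$Y = 4$ ($Y = \left(6 - 8\right)^{2} = \left(-2\right)^{2} = 4$)
$p{\left(H \right)} = \frac{49}{17}$ ($p{\left(H \right)} = \frac{4}{-34} + \frac{84}{28} = 4 \left(- \frac{1}{34}\right) + 84 \cdot \frac{1}{28} = - \frac{2}{17} + 3 = \frac{49}{17}$)
$- p{\left(-228 \right)} = \left(-1\right) \frac{49}{17} = - \frac{49}{17}$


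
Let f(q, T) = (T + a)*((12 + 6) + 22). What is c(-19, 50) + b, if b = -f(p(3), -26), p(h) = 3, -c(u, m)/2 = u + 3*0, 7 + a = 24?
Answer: 398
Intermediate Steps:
a = 17 (a = -7 + 24 = 17)
c(u, m) = -2*u (c(u, m) = -2*(u + 3*0) = -2*(u + 0) = -2*u)
f(q, T) = 680 + 40*T (f(q, T) = (T + 17)*((12 + 6) + 22) = (17 + T)*(18 + 22) = (17 + T)*40 = 680 + 40*T)
b = 360 (b = -(680 + 40*(-26)) = -(680 - 1040) = -1*(-360) = 360)
c(-19, 50) + b = -2*(-19) + 360 = 38 + 360 = 398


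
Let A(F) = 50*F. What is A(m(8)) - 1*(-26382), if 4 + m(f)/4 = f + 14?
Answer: 29982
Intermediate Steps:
m(f) = 40 + 4*f (m(f) = -16 + 4*(f + 14) = -16 + 4*(14 + f) = -16 + (56 + 4*f) = 40 + 4*f)
A(m(8)) - 1*(-26382) = 50*(40 + 4*8) - 1*(-26382) = 50*(40 + 32) + 26382 = 50*72 + 26382 = 3600 + 26382 = 29982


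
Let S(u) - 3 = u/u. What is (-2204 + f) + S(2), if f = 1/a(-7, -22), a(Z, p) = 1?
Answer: -2199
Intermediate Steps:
S(u) = 4 (S(u) = 3 + u/u = 3 + 1 = 4)
f = 1 (f = 1/1 = 1)
(-2204 + f) + S(2) = (-2204 + 1) + 4 = -2203 + 4 = -2199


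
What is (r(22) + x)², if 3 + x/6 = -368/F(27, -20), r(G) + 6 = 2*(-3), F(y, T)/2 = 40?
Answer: 82944/25 ≈ 3317.8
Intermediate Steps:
F(y, T) = 80 (F(y, T) = 2*40 = 80)
r(G) = -12 (r(G) = -6 + 2*(-3) = -6 - 6 = -12)
x = -228/5 (x = -18 + 6*(-368/80) = -18 + 6*(-368*1/80) = -18 + 6*(-23/5) = -18 - 138/5 = -228/5 ≈ -45.600)
(r(22) + x)² = (-12 - 228/5)² = (-288/5)² = 82944/25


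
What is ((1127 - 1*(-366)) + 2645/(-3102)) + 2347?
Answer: 11909035/3102 ≈ 3839.1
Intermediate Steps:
((1127 - 1*(-366)) + 2645/(-3102)) + 2347 = ((1127 + 366) + 2645*(-1/3102)) + 2347 = (1493 - 2645/3102) + 2347 = 4628641/3102 + 2347 = 11909035/3102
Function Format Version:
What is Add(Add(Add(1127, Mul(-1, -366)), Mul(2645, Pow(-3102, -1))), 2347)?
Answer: Rational(11909035, 3102) ≈ 3839.1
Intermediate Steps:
Add(Add(Add(1127, Mul(-1, -366)), Mul(2645, Pow(-3102, -1))), 2347) = Add(Add(Add(1127, 366), Mul(2645, Rational(-1, 3102))), 2347) = Add(Add(1493, Rational(-2645, 3102)), 2347) = Add(Rational(4628641, 3102), 2347) = Rational(11909035, 3102)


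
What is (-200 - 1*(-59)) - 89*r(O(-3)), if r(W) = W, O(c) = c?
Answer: 126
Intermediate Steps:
(-200 - 1*(-59)) - 89*r(O(-3)) = (-200 - 1*(-59)) - 89*(-3) = (-200 + 59) + 267 = -141 + 267 = 126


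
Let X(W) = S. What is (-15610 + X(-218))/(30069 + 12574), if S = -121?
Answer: -15731/42643 ≈ -0.36890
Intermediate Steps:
X(W) = -121
(-15610 + X(-218))/(30069 + 12574) = (-15610 - 121)/(30069 + 12574) = -15731/42643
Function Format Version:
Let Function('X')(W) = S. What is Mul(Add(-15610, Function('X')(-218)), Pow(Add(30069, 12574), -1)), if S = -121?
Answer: Rational(-15731, 42643) ≈ -0.36890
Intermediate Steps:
Function('X')(W) = -121
Mul(Add(-15610, Function('X')(-218)), Pow(Add(30069, 12574), -1)) = Mul(Add(-15610, -121), Pow(Add(30069, 12574), -1)) = Mul(-15731, Pow(42643, -1)) = Mul(-15731, Rational(1, 42643)) = Rational(-15731, 42643)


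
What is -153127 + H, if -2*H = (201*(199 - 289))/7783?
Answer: -1191778396/7783 ≈ -1.5313e+5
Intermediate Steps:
H = 9045/7783 (H = -201*(199 - 289)/(2*7783) = -201*(-90)/(2*7783) = -(-9045)/7783 = -½*(-18090/7783) = 9045/7783 ≈ 1.1621)
-153127 + H = -153127 + 9045/7783 = -1191778396/7783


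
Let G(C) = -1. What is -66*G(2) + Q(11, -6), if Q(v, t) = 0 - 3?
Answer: 63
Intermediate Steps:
Q(v, t) = -3
-66*G(2) + Q(11, -6) = -66*(-1) - 3 = 66 - 3 = 63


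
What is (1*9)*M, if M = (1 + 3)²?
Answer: 144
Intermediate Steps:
M = 16 (M = 4² = 16)
(1*9)*M = (1*9)*16 = 9*16 = 144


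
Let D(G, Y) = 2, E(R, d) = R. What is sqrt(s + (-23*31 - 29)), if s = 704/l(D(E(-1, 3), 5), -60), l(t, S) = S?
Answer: I*sqrt(169590)/15 ≈ 27.454*I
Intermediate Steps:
s = -176/15 (s = 704/(-60) = 704*(-1/60) = -176/15 ≈ -11.733)
sqrt(s + (-23*31 - 29)) = sqrt(-176/15 + (-23*31 - 29)) = sqrt(-176/15 + (-713 - 29)) = sqrt(-176/15 - 742) = sqrt(-11306/15) = I*sqrt(169590)/15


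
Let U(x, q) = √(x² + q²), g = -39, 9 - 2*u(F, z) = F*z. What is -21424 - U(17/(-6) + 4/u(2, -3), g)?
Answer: -21424 - √152629/10 ≈ -21463.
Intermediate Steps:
u(F, z) = 9/2 - F*z/2
U(x, q) = √(q² + x²)
-21424 - U(17/(-6) + 4/u(2, -3), g) = -21424 - √((-39)² + (17/(-6) + 4/(9/2 - ½*2*(-3)))²) = -21424 - √(1521 + (17*(-⅙) + 4/(9/2 + 3))²) = -21424 - √(1521 + (-17/6 + 4/(15/2))²) = -21424 - √(1521 + (-17/6 + 4*(2/15))²) = -21424 - √(1521 + (-17/6 + 8/15)²) = -21424 - √(1521 + (-23/10)²) = -21424 - √(1521 + 529/100) = -21424 - √(152629/100) = -21424 - √152629/10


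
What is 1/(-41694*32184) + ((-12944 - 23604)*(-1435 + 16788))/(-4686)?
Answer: 125492912115632723/1048008042576 ≈ 1.1974e+5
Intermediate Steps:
1/(-41694*32184) + ((-12944 - 23604)*(-1435 + 16788))/(-4686) = -1/41694*1/32184 - 36548*15353*(-1/4686) = -1/1341879696 - 561121444*(-1/4686) = -1/1341879696 + 280560722/2343 = 125492912115632723/1048008042576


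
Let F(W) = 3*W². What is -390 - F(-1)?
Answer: -393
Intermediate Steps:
-390 - F(-1) = -390 - 3*(-1)² = -390 - 3 = -393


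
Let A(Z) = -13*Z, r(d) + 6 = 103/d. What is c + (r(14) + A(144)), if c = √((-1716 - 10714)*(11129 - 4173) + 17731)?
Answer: -26189/14 + I*√86445349 ≈ -1870.6 + 9297.6*I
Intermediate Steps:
r(d) = -6 + 103/d
c = I*√86445349 (c = √(-12430*6956 + 17731) = √(-86463080 + 17731) = √(-86445349) = I*√86445349 ≈ 9297.6*I)
c + (r(14) + A(144)) = I*√86445349 + ((-6 + 103/14) - 13*144) = I*√86445349 + ((-6 + 103*(1/14)) - 1872) = I*√86445349 + ((-6 + 103/14) - 1872) = I*√86445349 + (19/14 - 1872) = I*√86445349 - 26189/14 = -26189/14 + I*√86445349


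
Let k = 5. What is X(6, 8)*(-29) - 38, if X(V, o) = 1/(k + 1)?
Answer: -257/6 ≈ -42.833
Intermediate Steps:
X(V, o) = ⅙ (X(V, o) = 1/(5 + 1) = 1/6 = ⅙)
X(6, 8)*(-29) - 38 = (⅙)*(-29) - 38 = -29/6 - 38 = -257/6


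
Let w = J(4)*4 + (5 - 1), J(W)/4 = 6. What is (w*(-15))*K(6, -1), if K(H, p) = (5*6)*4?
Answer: -180000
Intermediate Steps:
J(W) = 24 (J(W) = 4*6 = 24)
K(H, p) = 120 (K(H, p) = 30*4 = 120)
w = 100 (w = 24*4 + (5 - 1) = 96 + 4 = 100)
(w*(-15))*K(6, -1) = (100*(-15))*120 = -1500*120 = -180000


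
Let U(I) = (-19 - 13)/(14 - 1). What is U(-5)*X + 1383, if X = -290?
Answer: 27259/13 ≈ 2096.8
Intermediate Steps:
U(I) = -32/13
U(-5)*X + 1383 = -32/13*(-290) + 1383 = 9280/13 + 1383 = 27259/13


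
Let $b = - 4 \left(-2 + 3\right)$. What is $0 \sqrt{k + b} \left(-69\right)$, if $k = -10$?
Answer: $0$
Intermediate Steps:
$b = -4$ ($b = \left(-4\right) 1 = -4$)
$0 \sqrt{k + b} \left(-69\right) = 0 \sqrt{-10 - 4} \left(-69\right) = 0 \sqrt{-14} \left(-69\right) = 0 i \sqrt{14} \left(-69\right) = 0 \left(-69\right) = 0$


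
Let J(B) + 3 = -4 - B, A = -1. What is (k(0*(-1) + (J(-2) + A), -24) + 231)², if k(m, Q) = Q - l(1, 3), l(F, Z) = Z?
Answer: 41616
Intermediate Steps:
J(B) = -7 - B (J(B) = -3 + (-4 - B) = -7 - B)
k(m, Q) = -3 + Q (k(m, Q) = Q - 1*3 = Q - 3 = -3 + Q)
(k(0*(-1) + (J(-2) + A), -24) + 231)² = ((-3 - 24) + 231)² = (-27 + 231)² = 204² = 41616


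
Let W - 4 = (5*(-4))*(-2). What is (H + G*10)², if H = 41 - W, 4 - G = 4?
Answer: 9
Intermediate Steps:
G = 0 (G = 4 - 1*4 = 4 - 4 = 0)
W = 44 (W = 4 + (5*(-4))*(-2) = 4 - 20*(-2) = 4 + 40 = 44)
H = -3 (H = 41 - 1*44 = 41 - 44 = -3)
(H + G*10)² = (-3 + 0*10)² = (-3 + 0)² = (-3)² = 9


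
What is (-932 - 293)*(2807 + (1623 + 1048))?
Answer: -6710550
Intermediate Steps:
(-932 - 293)*(2807 + (1623 + 1048)) = -1225*(2807 + 2671) = -1225*5478 = -6710550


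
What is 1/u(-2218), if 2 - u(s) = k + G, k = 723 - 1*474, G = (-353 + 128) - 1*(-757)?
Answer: -1/779 ≈ -0.0012837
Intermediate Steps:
G = 532 (G = -225 + 757 = 532)
k = 249 (k = 723 - 474 = 249)
u(s) = -779 (u(s) = 2 - (249 + 532) = 2 - 1*781 = 2 - 781 = -779)
1/u(-2218) = 1/(-779) = -1/779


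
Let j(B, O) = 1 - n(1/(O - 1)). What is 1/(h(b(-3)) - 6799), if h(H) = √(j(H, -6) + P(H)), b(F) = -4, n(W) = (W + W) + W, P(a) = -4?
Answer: -47593/323584825 - 3*I*√14/323584825 ≈ -0.00014708 - 3.4689e-8*I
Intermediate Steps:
n(W) = 3*W (n(W) = 2*W + W = 3*W)
j(B, O) = 1 - 3/(-1 + O) (j(B, O) = 1 - 3/(O - 1) = 1 - 3/(-1 + O))
h(H) = 3*I*√14/7 (h(H) = √((-4 - 6)/(-1 - 6) - 4) = √(-10/(-7) - 4) = √(-⅐*(-10) - 4) = √(10/7 - 4) = √(-18/7) = 3*I*√14/7)
1/(h(b(-3)) - 6799) = 1/(3*I*√14/7 - 6799) = 1/(-6799 + 3*I*√14/7)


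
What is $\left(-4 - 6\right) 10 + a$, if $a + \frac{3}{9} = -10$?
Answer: $- \frac{331}{3} \approx -110.33$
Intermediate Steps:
$a = - \frac{31}{3}$ ($a = - \frac{1}{3} - 10 = - \frac{31}{3} \approx -10.333$)
$\left(-4 - 6\right) 10 + a = \left(-4 - 6\right) 10 - \frac{31}{3} = \left(-10\right) 10 - \frac{31}{3} = -100 - \frac{31}{3} = - \frac{331}{3}$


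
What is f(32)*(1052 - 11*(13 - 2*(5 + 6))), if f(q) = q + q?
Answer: 73664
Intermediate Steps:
f(q) = 2*q
f(32)*(1052 - 11*(13 - 2*(5 + 6))) = (2*32)*(1052 - 11*(13 - 2*(5 + 6))) = 64*(1052 - 11*(13 - 2*11)) = 64*(1052 - 11*(13 - 22)) = 64*(1052 - 11*(-9)) = 64*(1052 + 99) = 64*1151 = 73664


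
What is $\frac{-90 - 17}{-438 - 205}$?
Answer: $\frac{107}{643} \approx 0.16641$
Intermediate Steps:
$\frac{-90 - 17}{-438 - 205} = - \frac{107}{-643} = \left(-107\right) \left(- \frac{1}{643}\right) = \frac{107}{643}$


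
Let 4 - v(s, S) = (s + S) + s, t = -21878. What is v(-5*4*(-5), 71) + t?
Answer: -22145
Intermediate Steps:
v(s, S) = 4 - S - 2*s (v(s, S) = 4 - ((s + S) + s) = 4 - ((S + s) + s) = 4 - (S + 2*s) = 4 + (-S - 2*s) = 4 - S - 2*s)
v(-5*4*(-5), 71) + t = (4 - 1*71 - 2*(-5*4)*(-5)) - 21878 = (4 - 71 - (-40)*(-5)) - 21878 = (4 - 71 - 2*100) - 21878 = (4 - 71 - 200) - 21878 = -267 - 21878 = -22145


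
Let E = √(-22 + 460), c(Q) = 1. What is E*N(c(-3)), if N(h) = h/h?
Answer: √438 ≈ 20.928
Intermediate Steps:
N(h) = 1
E = √438 ≈ 20.928
E*N(c(-3)) = √438*1 = √438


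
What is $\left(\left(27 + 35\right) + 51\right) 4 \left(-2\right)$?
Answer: $-904$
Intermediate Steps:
$\left(\left(27 + 35\right) + 51\right) 4 \left(-2\right) = \left(62 + 51\right) \left(-8\right) = 113 \left(-8\right) = -904$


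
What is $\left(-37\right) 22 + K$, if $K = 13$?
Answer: $-801$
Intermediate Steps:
$\left(-37\right) 22 + K = \left(-37\right) 22 + 13 = -814 + 13 = -801$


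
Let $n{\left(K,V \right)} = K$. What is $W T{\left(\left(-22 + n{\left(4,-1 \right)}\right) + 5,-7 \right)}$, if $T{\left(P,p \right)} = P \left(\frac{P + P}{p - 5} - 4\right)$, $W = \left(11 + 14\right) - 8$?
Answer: $\frac{2431}{6} \approx 405.17$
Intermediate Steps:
$W = 17$ ($W = 25 - 8 = 17$)
$T{\left(P,p \right)} = P \left(-4 + \frac{2 P}{-5 + p}\right)$ ($T{\left(P,p \right)} = P \left(\frac{2 P}{-5 + p} - 4\right) = P \left(-4 + \frac{2 P}{-5 + p}\right)$)
$W T{\left(\left(-22 + n{\left(4,-1 \right)}\right) + 5,-7 \right)} = 17 \frac{2 \left(\left(-22 + 4\right) + 5\right) \left(10 + \left(\left(-22 + 4\right) + 5\right) - -14\right)}{-5 - 7} = 17 \frac{2 \left(-18 + 5\right) \left(10 + \left(-18 + 5\right) + 14\right)}{-12} = 17 \cdot 2 \left(-13\right) \left(- \frac{1}{12}\right) \left(10 - 13 + 14\right) = 17 \cdot 2 \left(-13\right) \left(- \frac{1}{12}\right) 11 = 17 \cdot \frac{143}{6} = \frac{2431}{6}$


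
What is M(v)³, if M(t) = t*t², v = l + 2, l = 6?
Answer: 134217728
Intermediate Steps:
v = 8 (v = 6 + 2 = 8)
M(t) = t³
M(v)³ = (8³)³ = 512³ = 134217728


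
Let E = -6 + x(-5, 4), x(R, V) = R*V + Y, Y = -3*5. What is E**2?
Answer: 1681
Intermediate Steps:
Y = -15
x(R, V) = -15 + R*V (x(R, V) = R*V - 15 = -15 + R*V)
E = -41 (E = -6 + (-15 - 5*4) = -6 + (-15 - 20) = -6 - 35 = -41)
E**2 = (-41)**2 = 1681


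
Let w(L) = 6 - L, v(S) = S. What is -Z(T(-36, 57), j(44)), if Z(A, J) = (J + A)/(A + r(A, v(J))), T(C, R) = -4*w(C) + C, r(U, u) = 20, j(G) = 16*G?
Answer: 125/46 ≈ 2.7174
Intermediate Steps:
T(C, R) = -24 + 5*C (T(C, R) = -4*(6 - C) + C = (-24 + 4*C) + C = -24 + 5*C)
Z(A, J) = (A + J)/(20 + A) (Z(A, J) = (J + A)/(A + 20) = (A + J)/(20 + A))
-Z(T(-36, 57), j(44)) = -((-24 + 5*(-36)) + 16*44)/(20 + (-24 + 5*(-36))) = -((-24 - 180) + 704)/(20 + (-24 - 180)) = -(-204 + 704)/(20 - 204) = -500/(-184) = -(-1)*500/184 = -1*(-125/46) = 125/46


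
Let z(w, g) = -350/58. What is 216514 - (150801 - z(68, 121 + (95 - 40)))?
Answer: 1905502/29 ≈ 65707.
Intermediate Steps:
z(w, g) = -175/29 (z(w, g) = -350*1/58 = -175/29)
216514 - (150801 - z(68, 121 + (95 - 40))) = 216514 - (150801 - 1*(-175/29)) = 216514 - (150801 + 175/29) = 216514 - 1*4373404/29 = 216514 - 4373404/29 = 1905502/29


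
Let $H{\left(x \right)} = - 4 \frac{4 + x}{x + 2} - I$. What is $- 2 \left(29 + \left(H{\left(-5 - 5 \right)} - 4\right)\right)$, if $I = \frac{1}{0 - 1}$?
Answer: $-46$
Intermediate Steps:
$I = -1$ ($I = \frac{1}{-1} = -1$)
$H{\left(x \right)} = 1 - \frac{4 \left(4 + x\right)}{2 + x}$ ($H{\left(x \right)} = - 4 \frac{4 + x}{x + 2} - -1 = - 4 \frac{4 + x}{2 + x} + 1 = - \frac{4 \left(4 + x\right)}{2 + x} + 1 = 1 - \frac{4 \left(4 + x\right)}{2 + x}$)
$- 2 \left(29 + \left(H{\left(-5 - 5 \right)} - 4\right)\right) = - 2 \left(29 - \left(4 - \frac{-14 - 3 \left(-5 - 5\right)}{2 - 10}\right)\right) = - 2 \left(29 - \left(4 - \frac{-14 - -30}{2 - 10}\right)\right) = - 2 \left(29 - \left(4 - \frac{-14 + 30}{-8}\right)\right) = - 2 \left(29 - 6\right) = \left(-2\right) 23 = -46$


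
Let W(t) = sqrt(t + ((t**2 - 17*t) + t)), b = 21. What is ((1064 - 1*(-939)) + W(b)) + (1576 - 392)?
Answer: 3187 + 3*sqrt(14) ≈ 3198.2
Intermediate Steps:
W(t) = sqrt(t**2 - 15*t) (W(t) = sqrt(t + (t**2 - 16*t)) = sqrt(t**2 - 15*t))
((1064 - 1*(-939)) + W(b)) + (1576 - 392) = ((1064 - 1*(-939)) + sqrt(21*(-15 + 21))) + (1576 - 392) = ((1064 + 939) + sqrt(21*6)) + 1184 = (2003 + sqrt(126)) + 1184 = (2003 + 3*sqrt(14)) + 1184 = 3187 + 3*sqrt(14)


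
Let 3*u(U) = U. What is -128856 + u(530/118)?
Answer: -22807247/177 ≈ -1.2885e+5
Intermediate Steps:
u(U) = U/3
-128856 + u(530/118) = -128856 + (530/118)/3 = -128856 + (530*(1/118))/3 = -128856 + (1/3)*(265/59) = -128856 + 265/177 = -22807247/177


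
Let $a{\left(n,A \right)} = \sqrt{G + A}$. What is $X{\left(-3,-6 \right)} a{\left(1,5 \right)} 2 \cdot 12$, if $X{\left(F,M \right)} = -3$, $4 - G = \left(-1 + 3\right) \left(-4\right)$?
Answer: $- 72 \sqrt{17} \approx -296.86$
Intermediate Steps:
$G = 12$ ($G = 4 - \left(-1 + 3\right) \left(-4\right) = 4 - 2 \left(-4\right) = 4 - -8 = 4 + 8 = 12$)
$a{\left(n,A \right)} = \sqrt{12 + A}$
$X{\left(-3,-6 \right)} a{\left(1,5 \right)} 2 \cdot 12 = - 3 \sqrt{12 + 5} \cdot 2 \cdot 12 = - 3 \sqrt{17} \cdot 2 \cdot 12 = - 3 \cdot 2 \sqrt{17} \cdot 12 = - 6 \sqrt{17} \cdot 12 = - 72 \sqrt{17}$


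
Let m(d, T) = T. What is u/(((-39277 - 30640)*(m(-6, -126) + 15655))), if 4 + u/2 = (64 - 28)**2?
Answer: -2584/1085741093 ≈ -2.3799e-6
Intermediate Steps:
u = 2584 (u = -8 + 2*(64 - 28)**2 = -8 + 2*36**2 = -8 + 2*1296 = -8 + 2592 = 2584)
u/(((-39277 - 30640)*(m(-6, -126) + 15655))) = 2584/(((-39277 - 30640)*(-126 + 15655))) = 2584/((-69917*15529)) = 2584/(-1085741093) = 2584*(-1/1085741093) = -2584/1085741093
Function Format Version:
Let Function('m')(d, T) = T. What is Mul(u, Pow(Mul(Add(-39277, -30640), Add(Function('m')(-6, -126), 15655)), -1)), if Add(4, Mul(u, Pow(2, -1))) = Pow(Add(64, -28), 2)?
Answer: Rational(-2584, 1085741093) ≈ -2.3799e-6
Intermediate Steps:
u = 2584 (u = Add(-8, Mul(2, Pow(Add(64, -28), 2))) = Add(-8, Mul(2, Pow(36, 2))) = Add(-8, Mul(2, 1296)) = Add(-8, 2592) = 2584)
Mul(u, Pow(Mul(Add(-39277, -30640), Add(Function('m')(-6, -126), 15655)), -1)) = Mul(2584, Pow(Mul(Add(-39277, -30640), Add(-126, 15655)), -1)) = Mul(2584, Pow(Mul(-69917, 15529), -1)) = Mul(2584, Pow(-1085741093, -1)) = Mul(2584, Rational(-1, 1085741093)) = Rational(-2584, 1085741093)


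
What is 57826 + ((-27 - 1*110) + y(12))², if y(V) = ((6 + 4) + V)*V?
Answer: 73955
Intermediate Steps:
y(V) = V*(10 + V) (y(V) = (10 + V)*V = V*(10 + V))
57826 + ((-27 - 1*110) + y(12))² = 57826 + ((-27 - 1*110) + 12*(10 + 12))² = 57826 + ((-27 - 110) + 12*22)² = 57826 + (-137 + 264)² = 57826 + 127² = 57826 + 16129 = 73955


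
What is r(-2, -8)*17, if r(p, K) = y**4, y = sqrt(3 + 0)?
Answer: 153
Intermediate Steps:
y = sqrt(3) ≈ 1.7320
r(p, K) = 9 (r(p, K) = (sqrt(3))**4 = 9)
r(-2, -8)*17 = 9*17 = 153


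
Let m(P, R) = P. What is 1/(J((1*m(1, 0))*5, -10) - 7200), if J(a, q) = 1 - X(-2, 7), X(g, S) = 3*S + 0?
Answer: -1/7220 ≈ -0.00013850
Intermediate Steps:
X(g, S) = 3*S
J(a, q) = -20 (J(a, q) = 1 - 3*7 = 1 - 1*21 = 1 - 21 = -20)
1/(J((1*m(1, 0))*5, -10) - 7200) = 1/(-20 - 7200) = 1/(-7220) = -1/7220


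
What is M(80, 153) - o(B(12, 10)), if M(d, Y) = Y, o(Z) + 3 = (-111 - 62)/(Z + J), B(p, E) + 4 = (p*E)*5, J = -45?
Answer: 86129/551 ≈ 156.31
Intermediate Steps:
B(p, E) = -4 + 5*E*p (B(p, E) = -4 + (p*E)*5 = -4 + (E*p)*5 = -4 + 5*E*p)
o(Z) = -3 - 173/(-45 + Z) (o(Z) = -3 + (-111 - 62)/(Z - 45) = -3 - 173/(-45 + Z))
M(80, 153) - o(B(12, 10)) = 153 - (-38 - 3*(-4 + 5*10*12))/(-45 + (-4 + 5*10*12)) = 153 - (-38 - 3*(-4 + 600))/(-45 + (-4 + 600)) = 153 - (-38 - 3*596)/(-45 + 596) = 153 - (-38 - 1788)/551 = 153 - (-1826)/551 = 153 - 1*(-1826/551) = 153 + 1826/551 = 86129/551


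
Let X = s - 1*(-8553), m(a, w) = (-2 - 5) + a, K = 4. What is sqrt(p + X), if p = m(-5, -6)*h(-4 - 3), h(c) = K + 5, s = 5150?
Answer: sqrt(13595) ≈ 116.60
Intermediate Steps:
m(a, w) = -7 + a
h(c) = 9 (h(c) = 4 + 5 = 9)
X = 13703 (X = 5150 - 1*(-8553) = 5150 + 8553 = 13703)
p = -108 (p = (-7 - 5)*9 = -12*9 = -108)
sqrt(p + X) = sqrt(-108 + 13703) = sqrt(13595)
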